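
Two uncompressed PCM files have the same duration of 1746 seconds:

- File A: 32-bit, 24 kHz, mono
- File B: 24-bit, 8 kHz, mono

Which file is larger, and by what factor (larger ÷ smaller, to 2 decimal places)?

File A, by a factor of 4.00

File A: 24,000 × 4 × 1 = 96,000 bytes/s.
File B: 8,000 × 3 × 1 = 24,000 bytes/s.
File A is larger; ratio = 167,616,000 / 41,904,000 = 4.00.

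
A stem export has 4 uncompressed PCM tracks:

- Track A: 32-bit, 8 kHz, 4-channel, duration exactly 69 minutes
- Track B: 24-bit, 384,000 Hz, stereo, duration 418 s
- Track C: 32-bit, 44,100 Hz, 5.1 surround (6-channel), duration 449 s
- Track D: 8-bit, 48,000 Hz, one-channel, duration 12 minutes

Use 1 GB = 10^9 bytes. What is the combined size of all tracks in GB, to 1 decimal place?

Track A: exactly 69 minutes = 4,140 s; 8,000 × 4,140 × 4 × 4 = 529,920,000 bytes.
Track B: 384,000 × 418 × 3 × 2 = 963,072,000 bytes.
Track C: 44,100 × 449 × 4 × 6 = 475,221,600 bytes.
Track D: 12 minutes = 720 s; 48,000 × 720 × 1 × 1 = 34,560,000 bytes.
Total = 2,002,773,600 bytes = 2.0 GB.

2.0 GB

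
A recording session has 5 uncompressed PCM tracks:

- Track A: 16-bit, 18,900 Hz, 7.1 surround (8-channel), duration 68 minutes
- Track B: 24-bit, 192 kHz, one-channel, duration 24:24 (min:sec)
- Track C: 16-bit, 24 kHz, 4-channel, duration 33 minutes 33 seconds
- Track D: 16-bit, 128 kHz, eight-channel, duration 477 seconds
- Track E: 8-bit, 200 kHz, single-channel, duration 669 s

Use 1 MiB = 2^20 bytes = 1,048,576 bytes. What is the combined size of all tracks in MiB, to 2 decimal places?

Track A: 68 minutes = 4,080 s; 18,900 × 4,080 × 2 × 8 = 1,233,792,000 bytes.
Track B: 24:24 (min:sec) = 1,464 s; 192,000 × 1,464 × 3 × 1 = 843,264,000 bytes.
Track C: 33 minutes 33 seconds = 2,013 s; 24,000 × 2,013 × 2 × 4 = 386,496,000 bytes.
Track D: 128,000 × 477 × 2 × 8 = 976,896,000 bytes.
Track E: 200,000 × 669 × 1 × 1 = 133,800,000 bytes.
Total = 3,574,248,000 bytes = 3408.67 MiB.

3408.67 MiB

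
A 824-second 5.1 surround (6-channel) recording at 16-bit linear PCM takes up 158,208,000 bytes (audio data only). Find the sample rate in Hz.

Bytes = sample_rate × seconds × bytes_per_sample × channels.
sample_rate = 158,208,000 / (824 × 2 × 6) = 158,208,000 / 9,888 = 16,000 Hz.

16,000 Hz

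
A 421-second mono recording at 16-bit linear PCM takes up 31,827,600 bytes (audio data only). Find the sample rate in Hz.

Bytes = sample_rate × seconds × bytes_per_sample × channels.
sample_rate = 31,827,600 / (421 × 2 × 1) = 31,827,600 / 842 = 37,800 Hz.

37,800 Hz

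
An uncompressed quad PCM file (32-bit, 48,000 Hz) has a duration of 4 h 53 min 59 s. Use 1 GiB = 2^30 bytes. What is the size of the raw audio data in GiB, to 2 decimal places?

12.62 GiB

Duration = 4 h 53 min 59 s = 17,639 s.
Bytes = 48,000 samples/s × 17,639 s × 4 bytes/sample × 4 ch = 13,546,752,000 bytes.
13,546,752,000 / 1,073,741,824 = 12.62 GiB.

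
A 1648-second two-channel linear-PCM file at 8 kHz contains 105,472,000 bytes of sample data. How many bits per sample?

32 bits

Bytes per sample = 105,472,000 / (8,000 × 1,648 × 2) = 105,472,000 / 26,368,000 = 4.
Bit depth = 4 × 8 = 32 bits.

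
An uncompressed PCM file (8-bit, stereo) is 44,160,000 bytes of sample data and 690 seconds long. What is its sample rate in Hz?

32,000 Hz

Bytes = sample_rate × seconds × bytes_per_sample × channels.
sample_rate = 44,160,000 / (690 × 1 × 2) = 44,160,000 / 1,380 = 32,000 Hz.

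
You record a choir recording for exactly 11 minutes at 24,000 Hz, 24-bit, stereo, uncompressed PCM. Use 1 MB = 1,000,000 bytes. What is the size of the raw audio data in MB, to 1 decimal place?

Duration = exactly 11 minutes = 660 s.
Bytes = 24,000 samples/s × 660 s × 3 bytes/sample × 2 ch = 95,040,000 bytes.
95,040,000 / 1,000,000 = 95.0 MB.

95.0 MB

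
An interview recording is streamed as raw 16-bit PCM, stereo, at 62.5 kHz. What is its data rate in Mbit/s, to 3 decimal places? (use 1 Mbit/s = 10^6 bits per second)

Bit rate = 62,500 × 16 × 2 = 2,000,000 bits/s.
= 2.000 Mbit/s.

2.000 Mbit/s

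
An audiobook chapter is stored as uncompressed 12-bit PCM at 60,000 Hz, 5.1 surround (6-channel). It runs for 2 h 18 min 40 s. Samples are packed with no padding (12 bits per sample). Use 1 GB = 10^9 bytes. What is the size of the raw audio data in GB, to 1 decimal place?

4.5 GB

Duration = 2 h 18 min 40 s = 8,320 s.
Bits = 60,000 × 8,320 × 12 × 6 = 35,942,400,000 bits = 4,492,800,000 bytes.
4,492,800,000 / 1,000,000,000 = 4.5 GB.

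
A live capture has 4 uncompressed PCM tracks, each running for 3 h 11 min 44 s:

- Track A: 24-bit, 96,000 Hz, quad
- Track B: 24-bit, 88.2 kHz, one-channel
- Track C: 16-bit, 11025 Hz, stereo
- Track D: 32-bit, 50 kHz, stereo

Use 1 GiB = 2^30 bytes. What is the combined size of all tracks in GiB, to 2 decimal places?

3 h 11 min 44 s = 11,504 s.
Track A: 96,000 × 11,504 × 3 × 4 = 13,252,608,000 bytes.
Track B: 88,200 × 11,504 × 3 × 1 = 3,043,958,400 bytes.
Track C: 11,025 × 11,504 × 2 × 2 = 507,326,400 bytes.
Track D: 50,000 × 11,504 × 4 × 2 = 4,601,600,000 bytes.
Total = 21,405,492,800 bytes = 19.94 GiB.

19.94 GiB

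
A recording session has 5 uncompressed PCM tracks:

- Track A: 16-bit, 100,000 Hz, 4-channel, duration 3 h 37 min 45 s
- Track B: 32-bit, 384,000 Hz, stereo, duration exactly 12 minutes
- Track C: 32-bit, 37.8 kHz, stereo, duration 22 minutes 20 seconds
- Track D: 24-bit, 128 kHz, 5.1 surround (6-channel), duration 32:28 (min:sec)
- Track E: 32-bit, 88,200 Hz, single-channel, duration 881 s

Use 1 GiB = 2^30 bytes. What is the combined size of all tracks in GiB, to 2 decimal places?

Track A: 3 h 37 min 45 s = 13,065 s; 100,000 × 13,065 × 2 × 4 = 10,452,000,000 bytes.
Track B: exactly 12 minutes = 720 s; 384,000 × 720 × 4 × 2 = 2,211,840,000 bytes.
Track C: 22 minutes 20 seconds = 1,340 s; 37,800 × 1,340 × 4 × 2 = 405,216,000 bytes.
Track D: 32:28 (min:sec) = 1,948 s; 128,000 × 1,948 × 3 × 6 = 4,488,192,000 bytes.
Track E: 88,200 × 881 × 4 × 1 = 310,816,800 bytes.
Total = 17,868,064,800 bytes = 16.64 GiB.

16.64 GiB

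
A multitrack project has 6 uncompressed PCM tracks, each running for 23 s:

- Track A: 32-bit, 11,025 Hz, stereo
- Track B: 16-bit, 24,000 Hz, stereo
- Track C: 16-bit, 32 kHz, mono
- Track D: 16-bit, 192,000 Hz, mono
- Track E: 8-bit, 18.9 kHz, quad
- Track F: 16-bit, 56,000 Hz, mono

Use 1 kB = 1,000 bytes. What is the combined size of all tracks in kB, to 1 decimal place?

18855.4 kB

Track A: 11,025 × 23 × 4 × 2 = 2,028,600 bytes.
Track B: 24,000 × 23 × 2 × 2 = 2,208,000 bytes.
Track C: 32,000 × 23 × 2 × 1 = 1,472,000 bytes.
Track D: 192,000 × 23 × 2 × 1 = 8,832,000 bytes.
Track E: 18,900 × 23 × 1 × 4 = 1,738,800 bytes.
Track F: 56,000 × 23 × 2 × 1 = 2,576,000 bytes.
Total = 18,855,400 bytes = 18855.4 kB.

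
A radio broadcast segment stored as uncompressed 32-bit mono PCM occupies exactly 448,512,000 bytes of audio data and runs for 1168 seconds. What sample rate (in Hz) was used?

Bytes = sample_rate × seconds × bytes_per_sample × channels.
sample_rate = 448,512,000 / (1,168 × 4 × 1) = 448,512,000 / 4,672 = 96,000 Hz.

96,000 Hz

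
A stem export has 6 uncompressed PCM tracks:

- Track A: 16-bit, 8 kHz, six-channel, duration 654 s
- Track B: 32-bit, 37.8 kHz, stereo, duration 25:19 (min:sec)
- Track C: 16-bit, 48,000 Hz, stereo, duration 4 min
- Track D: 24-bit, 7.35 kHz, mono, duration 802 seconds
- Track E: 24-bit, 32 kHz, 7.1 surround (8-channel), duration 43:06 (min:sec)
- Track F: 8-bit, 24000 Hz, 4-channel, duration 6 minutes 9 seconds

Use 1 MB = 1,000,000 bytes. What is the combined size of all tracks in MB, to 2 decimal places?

Track A: 8,000 × 654 × 2 × 6 = 62,784,000 bytes.
Track B: 25:19 (min:sec) = 1,519 s; 37,800 × 1,519 × 4 × 2 = 459,345,600 bytes.
Track C: 4 min = 240 s; 48,000 × 240 × 2 × 2 = 46,080,000 bytes.
Track D: 7,350 × 802 × 3 × 1 = 17,684,100 bytes.
Track E: 43:06 (min:sec) = 2,586 s; 32,000 × 2,586 × 3 × 8 = 1,986,048,000 bytes.
Track F: 6 minutes 9 seconds = 369 s; 24,000 × 369 × 1 × 4 = 35,424,000 bytes.
Total = 2,607,365,700 bytes = 2607.37 MB.

2607.37 MB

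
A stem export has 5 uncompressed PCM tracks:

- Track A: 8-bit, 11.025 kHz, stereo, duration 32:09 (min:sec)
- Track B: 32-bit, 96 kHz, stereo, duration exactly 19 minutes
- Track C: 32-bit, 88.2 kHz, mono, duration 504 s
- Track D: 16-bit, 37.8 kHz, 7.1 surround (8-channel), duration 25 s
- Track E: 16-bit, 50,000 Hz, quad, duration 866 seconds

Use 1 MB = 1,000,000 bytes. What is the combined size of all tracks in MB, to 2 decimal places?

1457.39 MB

Track A: 32:09 (min:sec) = 1,929 s; 11,025 × 1,929 × 1 × 2 = 42,534,450 bytes.
Track B: exactly 19 minutes = 1,140 s; 96,000 × 1,140 × 4 × 2 = 875,520,000 bytes.
Track C: 88,200 × 504 × 4 × 1 = 177,811,200 bytes.
Track D: 37,800 × 25 × 2 × 8 = 15,120,000 bytes.
Track E: 50,000 × 866 × 2 × 4 = 346,400,000 bytes.
Total = 1,457,385,650 bytes = 1457.39 MB.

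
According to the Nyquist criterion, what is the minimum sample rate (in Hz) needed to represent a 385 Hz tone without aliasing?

Minimum sample rate = 2 × 385 Hz = 770 Hz.

770 Hz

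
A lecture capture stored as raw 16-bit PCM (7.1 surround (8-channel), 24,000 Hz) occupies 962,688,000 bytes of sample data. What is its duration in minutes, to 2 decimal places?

Byte rate = 24,000 × 2 × 8 = 384,000 bytes/s.
Duration = 962,688,000 / 384,000 = 2,507 s.
2,507 s / 60 = 41.78 minutes.

41.78 minutes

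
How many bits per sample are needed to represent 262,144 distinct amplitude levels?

18 bits

log2(262,144) = 18.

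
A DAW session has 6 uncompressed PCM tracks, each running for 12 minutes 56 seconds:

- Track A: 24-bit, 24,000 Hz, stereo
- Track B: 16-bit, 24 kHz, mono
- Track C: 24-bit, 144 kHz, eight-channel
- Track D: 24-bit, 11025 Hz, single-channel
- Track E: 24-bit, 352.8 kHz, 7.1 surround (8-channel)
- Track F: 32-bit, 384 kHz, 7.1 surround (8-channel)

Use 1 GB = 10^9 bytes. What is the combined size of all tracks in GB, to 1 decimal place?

19.0 GB

12 minutes 56 seconds = 776 s.
Track A: 24,000 × 776 × 3 × 2 = 111,744,000 bytes.
Track B: 24,000 × 776 × 2 × 1 = 37,248,000 bytes.
Track C: 144,000 × 776 × 3 × 8 = 2,681,856,000 bytes.
Track D: 11,025 × 776 × 3 × 1 = 25,666,200 bytes.
Track E: 352,800 × 776 × 3 × 8 = 6,570,547,200 bytes.
Track F: 384,000 × 776 × 4 × 8 = 9,535,488,000 bytes.
Total = 18,962,549,400 bytes = 19.0 GB.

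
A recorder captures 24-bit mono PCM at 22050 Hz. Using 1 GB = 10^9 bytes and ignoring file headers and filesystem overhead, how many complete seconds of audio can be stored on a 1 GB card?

15,117 seconds

Uncompressed byte rate = 22,050 × 3 × 1 = 66,150 bytes/s.
Capacity = 1 × 1,000,000,000 = 1,000,000,000 bytes.
1,000,000,000 / 66,150 ≈ 15117.16 s → 15,117 seconds.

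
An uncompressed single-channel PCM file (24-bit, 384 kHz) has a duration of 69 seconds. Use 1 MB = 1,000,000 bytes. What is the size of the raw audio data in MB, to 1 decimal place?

Bytes = 384,000 samples/s × 69 s × 3 bytes/sample × 1 ch = 79,488,000 bytes.
79,488,000 / 1,000,000 = 79.5 MB.

79.5 MB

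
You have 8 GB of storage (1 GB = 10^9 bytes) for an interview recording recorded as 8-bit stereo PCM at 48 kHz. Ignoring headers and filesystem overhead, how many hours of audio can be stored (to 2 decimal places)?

Uncompressed byte rate = 48,000 × 1 × 2 = 96,000 bytes/s.
Capacity = 8 × 1,000,000,000 = 8,000,000,000 bytes.
8,000,000,000 / 96,000 ≈ 83333.33 s → 23.15 hours.

23.15 hours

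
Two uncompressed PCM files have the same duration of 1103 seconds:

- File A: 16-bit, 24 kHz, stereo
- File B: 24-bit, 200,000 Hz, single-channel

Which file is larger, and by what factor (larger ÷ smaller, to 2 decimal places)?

File A: 24,000 × 2 × 2 = 96,000 bytes/s.
File B: 200,000 × 3 × 1 = 600,000 bytes/s.
File B is larger; ratio = 661,800,000 / 105,888,000 = 6.25.

File B, by a factor of 6.25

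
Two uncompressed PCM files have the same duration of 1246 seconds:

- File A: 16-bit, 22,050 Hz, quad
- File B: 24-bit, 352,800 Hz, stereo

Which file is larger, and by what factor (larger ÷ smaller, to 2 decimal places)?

File B, by a factor of 12.00

File A: 22,050 × 2 × 4 = 176,400 bytes/s.
File B: 352,800 × 3 × 2 = 2,116,800 bytes/s.
File B is larger; ratio = 2,637,532,800 / 219,794,400 = 12.00.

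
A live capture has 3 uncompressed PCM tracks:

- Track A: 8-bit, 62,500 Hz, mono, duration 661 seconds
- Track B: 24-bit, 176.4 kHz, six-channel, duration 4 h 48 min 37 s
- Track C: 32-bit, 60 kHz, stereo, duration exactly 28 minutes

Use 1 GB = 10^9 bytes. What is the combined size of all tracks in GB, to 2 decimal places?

Track A: 62,500 × 661 × 1 × 1 = 41,312,500 bytes.
Track B: 4 h 48 min 37 s = 17,317 s; 176,400 × 17,317 × 3 × 6 = 54,984,938,400 bytes.
Track C: exactly 28 minutes = 1,680 s; 60,000 × 1,680 × 4 × 2 = 806,400,000 bytes.
Total = 55,832,650,900 bytes = 55.83 GB.

55.83 GB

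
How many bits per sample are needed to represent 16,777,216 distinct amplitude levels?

log2(16,777,216) = 24.

24 bits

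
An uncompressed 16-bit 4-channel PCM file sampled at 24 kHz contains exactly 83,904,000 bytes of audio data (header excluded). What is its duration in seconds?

437 seconds

Byte rate = 24,000 × 2 × 4 = 192,000 bytes/s.
Duration = 83,904,000 / 192,000 = 437 s.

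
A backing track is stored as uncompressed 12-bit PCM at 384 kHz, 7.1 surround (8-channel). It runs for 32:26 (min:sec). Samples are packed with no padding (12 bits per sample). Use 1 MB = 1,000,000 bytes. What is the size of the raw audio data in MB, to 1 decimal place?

8967.2 MB

Duration = 32:26 (min:sec) = 1,946 s.
Bits = 384,000 × 1,946 × 12 × 8 = 71,737,344,000 bits = 8,967,168,000 bytes.
8,967,168,000 / 1,000,000 = 8967.2 MB.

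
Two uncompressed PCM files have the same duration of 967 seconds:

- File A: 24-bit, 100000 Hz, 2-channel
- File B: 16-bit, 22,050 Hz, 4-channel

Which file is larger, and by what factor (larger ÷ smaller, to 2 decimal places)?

File A: 100,000 × 3 × 2 = 600,000 bytes/s.
File B: 22,050 × 2 × 4 = 176,400 bytes/s.
File A is larger; ratio = 580,200,000 / 170,578,800 = 3.40.

File A, by a factor of 3.40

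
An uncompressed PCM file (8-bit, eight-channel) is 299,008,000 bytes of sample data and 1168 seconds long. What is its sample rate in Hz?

Bytes = sample_rate × seconds × bytes_per_sample × channels.
sample_rate = 299,008,000 / (1,168 × 1 × 8) = 299,008,000 / 9,344 = 32,000 Hz.

32,000 Hz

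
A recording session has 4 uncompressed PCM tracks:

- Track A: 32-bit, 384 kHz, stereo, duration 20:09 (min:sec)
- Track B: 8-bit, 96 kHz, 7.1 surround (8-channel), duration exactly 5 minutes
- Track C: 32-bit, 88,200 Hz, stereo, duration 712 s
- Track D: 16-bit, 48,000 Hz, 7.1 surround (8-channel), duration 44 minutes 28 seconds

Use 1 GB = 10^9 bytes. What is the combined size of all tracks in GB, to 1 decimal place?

Track A: 20:09 (min:sec) = 1,209 s; 384,000 × 1,209 × 4 × 2 = 3,714,048,000 bytes.
Track B: exactly 5 minutes = 300 s; 96,000 × 300 × 1 × 8 = 230,400,000 bytes.
Track C: 88,200 × 712 × 4 × 2 = 502,387,200 bytes.
Track D: 44 minutes 28 seconds = 2,668 s; 48,000 × 2,668 × 2 × 8 = 2,049,024,000 bytes.
Total = 6,495,859,200 bytes = 6.5 GB.

6.5 GB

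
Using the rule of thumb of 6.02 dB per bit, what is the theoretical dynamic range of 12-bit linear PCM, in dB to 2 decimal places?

72.24 dB

12 × 6.02 = 72.24 dB.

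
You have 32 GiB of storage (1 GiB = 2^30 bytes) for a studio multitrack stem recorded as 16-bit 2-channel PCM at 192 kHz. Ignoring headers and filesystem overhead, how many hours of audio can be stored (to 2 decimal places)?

12.43 hours

Uncompressed byte rate = 192,000 × 2 × 2 = 768,000 bytes/s.
Capacity = 32 × 1,073,741,824 = 34,359,738,368 bytes.
34,359,738,368 / 768,000 ≈ 44739.24 s → 12.43 hours.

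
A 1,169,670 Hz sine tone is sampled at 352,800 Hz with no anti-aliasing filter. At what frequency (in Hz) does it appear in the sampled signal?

Nyquist = 352,800/2 = 176,400 Hz; 1,169,670 Hz exceeds it.
Alias = |1,169,670 − 3×352,800| = |1,169,670 − 1,058,400| = 111,270 Hz.

111,270 Hz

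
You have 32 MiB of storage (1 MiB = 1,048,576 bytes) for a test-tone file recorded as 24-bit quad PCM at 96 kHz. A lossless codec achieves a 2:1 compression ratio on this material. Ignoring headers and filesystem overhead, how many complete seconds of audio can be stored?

58 seconds

Uncompressed byte rate = 96,000 × 3 × 4 = 1,152,000 bytes/s.
After 2:1 compression, effective rate ≈ 576000 bytes/s.
Capacity = 32 × 1,048,576 = 33,554,432 bytes.
33,554,432 / effective rate ≈ 58.25 s → 58 seconds.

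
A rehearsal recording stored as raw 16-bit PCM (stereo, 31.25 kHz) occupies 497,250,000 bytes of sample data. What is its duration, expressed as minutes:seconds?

66:18

Byte rate = 31,250 × 2 × 2 = 125,000 bytes/s.
Duration = 497,250,000 / 125,000 = 3,978 s.
3,978 s = 66:18.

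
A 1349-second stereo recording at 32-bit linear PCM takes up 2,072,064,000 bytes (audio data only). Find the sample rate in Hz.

192,000 Hz

Bytes = sample_rate × seconds × bytes_per_sample × channels.
sample_rate = 2,072,064,000 / (1,349 × 4 × 2) = 2,072,064,000 / 10,792 = 192,000 Hz.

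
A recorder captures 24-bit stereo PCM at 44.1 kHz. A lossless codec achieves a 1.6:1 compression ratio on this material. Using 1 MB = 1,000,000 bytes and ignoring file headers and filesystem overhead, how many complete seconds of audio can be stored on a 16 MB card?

96 seconds

Uncompressed byte rate = 44,100 × 3 × 2 = 264,600 bytes/s.
After 1.6:1 compression, effective rate ≈ 165375 bytes/s.
Capacity = 16 × 1,000,000 = 16,000,000 bytes.
16,000,000 / effective rate ≈ 96.75 s → 96 seconds.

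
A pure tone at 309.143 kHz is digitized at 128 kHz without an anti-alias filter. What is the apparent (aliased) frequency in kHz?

53.143 kHz

Nyquist = 128,000/2 = 64,000 Hz; 309,143 Hz exceeds it.
Alias = |309,143 − 2×128,000| = |309,143 − 256,000| = 53,143 Hz = 53.143 kHz.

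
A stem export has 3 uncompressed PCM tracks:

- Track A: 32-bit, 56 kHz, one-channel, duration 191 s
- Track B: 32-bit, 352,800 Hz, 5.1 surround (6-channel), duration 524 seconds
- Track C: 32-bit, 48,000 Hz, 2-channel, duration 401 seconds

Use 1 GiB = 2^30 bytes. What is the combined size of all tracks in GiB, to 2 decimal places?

Track A: 56,000 × 191 × 4 × 1 = 42,784,000 bytes.
Track B: 352,800 × 524 × 4 × 6 = 4,436,812,800 bytes.
Track C: 48,000 × 401 × 4 × 2 = 153,984,000 bytes.
Total = 4,633,580,800 bytes = 4.32 GiB.

4.32 GiB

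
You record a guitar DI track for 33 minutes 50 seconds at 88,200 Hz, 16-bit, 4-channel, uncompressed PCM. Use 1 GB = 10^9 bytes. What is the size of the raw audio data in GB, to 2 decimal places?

1.43 GB

Duration = 33 minutes 50 seconds = 2,030 s.
Bytes = 88,200 samples/s × 2,030 s × 2 bytes/sample × 4 ch = 1,432,368,000 bytes.
1,432,368,000 / 1,000,000,000 = 1.43 GB.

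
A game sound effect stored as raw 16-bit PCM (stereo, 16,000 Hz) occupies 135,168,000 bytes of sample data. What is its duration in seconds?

2,112 seconds

Byte rate = 16,000 × 2 × 2 = 64,000 bytes/s.
Duration = 135,168,000 / 64,000 = 2,112 s.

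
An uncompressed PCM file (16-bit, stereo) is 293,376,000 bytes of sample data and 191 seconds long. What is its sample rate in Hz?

384,000 Hz

Bytes = sample_rate × seconds × bytes_per_sample × channels.
sample_rate = 293,376,000 / (191 × 2 × 2) = 293,376,000 / 764 = 384,000 Hz.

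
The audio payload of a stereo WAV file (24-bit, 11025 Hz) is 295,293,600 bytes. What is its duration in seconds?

4,464 seconds

Byte rate = 11,025 × 3 × 2 = 66,150 bytes/s.
Duration = 295,293,600 / 66,150 = 4,464 s.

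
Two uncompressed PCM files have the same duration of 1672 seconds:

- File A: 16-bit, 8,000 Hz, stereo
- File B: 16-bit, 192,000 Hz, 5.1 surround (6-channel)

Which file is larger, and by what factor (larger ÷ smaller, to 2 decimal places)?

File B, by a factor of 72.00

File A: 8,000 × 2 × 2 = 32,000 bytes/s.
File B: 192,000 × 2 × 6 = 2,304,000 bytes/s.
File B is larger; ratio = 3,852,288,000 / 53,504,000 = 72.00.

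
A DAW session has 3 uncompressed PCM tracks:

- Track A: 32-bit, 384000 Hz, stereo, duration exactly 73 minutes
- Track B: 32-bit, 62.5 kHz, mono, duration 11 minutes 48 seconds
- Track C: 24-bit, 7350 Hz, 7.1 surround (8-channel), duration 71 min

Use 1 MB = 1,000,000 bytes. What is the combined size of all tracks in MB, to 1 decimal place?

Track A: exactly 73 minutes = 4,380 s; 384,000 × 4,380 × 4 × 2 = 13,455,360,000 bytes.
Track B: 11 minutes 48 seconds = 708 s; 62,500 × 708 × 4 × 1 = 177,000,000 bytes.
Track C: 71 min = 4,260 s; 7,350 × 4,260 × 3 × 8 = 751,464,000 bytes.
Total = 14,383,824,000 bytes = 14383.8 MB.

14383.8 MB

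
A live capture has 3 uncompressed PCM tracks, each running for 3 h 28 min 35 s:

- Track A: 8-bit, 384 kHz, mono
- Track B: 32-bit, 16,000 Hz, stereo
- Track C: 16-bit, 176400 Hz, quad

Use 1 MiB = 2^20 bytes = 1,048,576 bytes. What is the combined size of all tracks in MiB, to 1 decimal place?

3 h 28 min 35 s = 12,515 s.
Track A: 384,000 × 12,515 × 1 × 1 = 4,805,760,000 bytes.
Track B: 16,000 × 12,515 × 4 × 2 = 1,601,920,000 bytes.
Track C: 176,400 × 12,515 × 2 × 4 = 17,661,168,000 bytes.
Total = 24,068,848,000 bytes = 22953.8 MiB.

22953.8 MiB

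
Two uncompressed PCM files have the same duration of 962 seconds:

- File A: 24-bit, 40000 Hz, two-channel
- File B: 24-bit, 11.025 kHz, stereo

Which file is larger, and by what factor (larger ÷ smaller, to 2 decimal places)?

File A, by a factor of 3.63

File A: 40,000 × 3 × 2 = 240,000 bytes/s.
File B: 11,025 × 3 × 2 = 66,150 bytes/s.
File A is larger; ratio = 230,880,000 / 63,636,300 = 3.63.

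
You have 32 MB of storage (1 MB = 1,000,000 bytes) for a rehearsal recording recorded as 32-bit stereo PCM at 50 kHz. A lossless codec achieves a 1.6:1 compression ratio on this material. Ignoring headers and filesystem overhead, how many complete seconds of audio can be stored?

Uncompressed byte rate = 50,000 × 4 × 2 = 400,000 bytes/s.
After 1.6:1 compression, effective rate ≈ 250000 bytes/s.
Capacity = 32 × 1,000,000 = 32,000,000 bytes.
32,000,000 / effective rate ≈ 128 s → 128 seconds.

128 seconds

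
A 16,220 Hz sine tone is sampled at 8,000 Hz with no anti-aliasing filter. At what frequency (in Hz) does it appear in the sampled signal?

Nyquist = 8,000/2 = 4,000 Hz; 16,220 Hz exceeds it.
Alias = |16,220 − 2×8,000| = |16,220 − 16,000| = 220 Hz.

220 Hz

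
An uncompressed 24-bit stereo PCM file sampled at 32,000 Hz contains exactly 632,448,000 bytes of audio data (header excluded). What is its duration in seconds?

3,294 seconds

Byte rate = 32,000 × 3 × 2 = 192,000 bytes/s.
Duration = 632,448,000 / 192,000 = 3,294 s.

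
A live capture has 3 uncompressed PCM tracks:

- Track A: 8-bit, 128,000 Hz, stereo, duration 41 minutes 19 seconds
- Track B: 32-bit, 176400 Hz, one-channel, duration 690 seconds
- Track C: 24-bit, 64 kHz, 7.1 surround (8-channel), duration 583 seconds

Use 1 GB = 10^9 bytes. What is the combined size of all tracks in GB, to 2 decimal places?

2.02 GB

Track A: 41 minutes 19 seconds = 2,479 s; 128,000 × 2,479 × 1 × 2 = 634,624,000 bytes.
Track B: 176,400 × 690 × 4 × 1 = 486,864,000 bytes.
Track C: 64,000 × 583 × 3 × 8 = 895,488,000 bytes.
Total = 2,016,976,000 bytes = 2.02 GB.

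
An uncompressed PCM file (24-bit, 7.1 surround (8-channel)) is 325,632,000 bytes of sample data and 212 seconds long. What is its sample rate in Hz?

Bytes = sample_rate × seconds × bytes_per_sample × channels.
sample_rate = 325,632,000 / (212 × 3 × 8) = 325,632,000 / 5,088 = 64,000 Hz.

64,000 Hz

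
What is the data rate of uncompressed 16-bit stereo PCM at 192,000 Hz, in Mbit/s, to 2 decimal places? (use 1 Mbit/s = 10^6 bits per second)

Bit rate = 192,000 × 16 × 2 = 6,144,000 bits/s.
= 6.14 Mbit/s.

6.14 Mbit/s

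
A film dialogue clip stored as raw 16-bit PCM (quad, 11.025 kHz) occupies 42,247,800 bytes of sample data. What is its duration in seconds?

479 seconds

Byte rate = 11,025 × 2 × 4 = 88,200 bytes/s.
Duration = 42,247,800 / 88,200 = 479 s.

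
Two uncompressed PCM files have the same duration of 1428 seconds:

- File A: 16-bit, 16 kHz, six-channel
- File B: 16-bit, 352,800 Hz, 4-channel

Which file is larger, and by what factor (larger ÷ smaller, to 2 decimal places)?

File A: 16,000 × 2 × 6 = 192,000 bytes/s.
File B: 352,800 × 2 × 4 = 2,822,400 bytes/s.
File B is larger; ratio = 4,030,387,200 / 274,176,000 = 14.70.

File B, by a factor of 14.70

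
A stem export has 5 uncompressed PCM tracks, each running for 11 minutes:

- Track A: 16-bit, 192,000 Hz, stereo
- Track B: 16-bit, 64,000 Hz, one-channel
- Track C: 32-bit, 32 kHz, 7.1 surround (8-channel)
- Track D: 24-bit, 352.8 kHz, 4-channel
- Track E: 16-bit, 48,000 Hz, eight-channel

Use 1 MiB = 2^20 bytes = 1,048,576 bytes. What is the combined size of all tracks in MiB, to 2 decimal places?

11 minutes = 660 s.
Track A: 192,000 × 660 × 2 × 2 = 506,880,000 bytes.
Track B: 64,000 × 660 × 2 × 1 = 84,480,000 bytes.
Track C: 32,000 × 660 × 4 × 8 = 675,840,000 bytes.
Track D: 352,800 × 660 × 3 × 4 = 2,794,176,000 bytes.
Track E: 48,000 × 660 × 2 × 8 = 506,880,000 bytes.
Total = 4,568,256,000 bytes = 4356.63 MiB.

4356.63 MiB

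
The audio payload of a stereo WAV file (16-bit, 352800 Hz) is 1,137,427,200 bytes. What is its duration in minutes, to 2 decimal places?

13.43 minutes

Byte rate = 352,800 × 2 × 2 = 1,411,200 bytes/s.
Duration = 1,137,427,200 / 1,411,200 = 806 s.
806 s / 60 = 13.43 minutes.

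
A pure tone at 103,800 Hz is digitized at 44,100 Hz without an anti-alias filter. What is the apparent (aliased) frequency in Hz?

15,600 Hz

Nyquist = 44,100/2 = 22,050 Hz; 103,800 Hz exceeds it.
Alias = |103,800 − 2×44,100| = |103,800 − 88,200| = 15,600 Hz.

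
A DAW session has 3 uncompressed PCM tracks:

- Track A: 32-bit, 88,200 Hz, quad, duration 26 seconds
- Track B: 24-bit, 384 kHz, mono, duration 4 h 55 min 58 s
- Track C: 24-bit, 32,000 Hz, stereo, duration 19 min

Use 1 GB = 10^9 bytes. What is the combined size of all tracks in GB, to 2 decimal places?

Track A: 88,200 × 26 × 4 × 4 = 36,691,200 bytes.
Track B: 4 h 55 min 58 s = 17,758 s; 384,000 × 17,758 × 3 × 1 = 20,457,216,000 bytes.
Track C: 19 min = 1,140 s; 32,000 × 1,140 × 3 × 2 = 218,880,000 bytes.
Total = 20,712,787,200 bytes = 20.71 GB.

20.71 GB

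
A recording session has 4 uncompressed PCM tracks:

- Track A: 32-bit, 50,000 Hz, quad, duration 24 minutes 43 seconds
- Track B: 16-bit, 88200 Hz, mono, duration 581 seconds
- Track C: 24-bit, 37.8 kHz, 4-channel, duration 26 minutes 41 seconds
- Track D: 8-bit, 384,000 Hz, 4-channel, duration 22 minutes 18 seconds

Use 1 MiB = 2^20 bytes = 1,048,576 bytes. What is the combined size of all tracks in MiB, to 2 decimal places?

Track A: 24 minutes 43 seconds = 1,483 s; 50,000 × 1,483 × 4 × 4 = 1,186,400,000 bytes.
Track B: 88,200 × 581 × 2 × 1 = 102,488,400 bytes.
Track C: 26 minutes 41 seconds = 1,601 s; 37,800 × 1,601 × 3 × 4 = 726,213,600 bytes.
Track D: 22 minutes 18 seconds = 1,338 s; 384,000 × 1,338 × 1 × 4 = 2,055,168,000 bytes.
Total = 4,070,270,000 bytes = 3881.71 MiB.

3881.71 MiB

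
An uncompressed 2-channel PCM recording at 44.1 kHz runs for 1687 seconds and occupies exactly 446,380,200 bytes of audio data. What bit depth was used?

24 bits

Bytes per sample = 446,380,200 / (44,100 × 1,687 × 2) = 446,380,200 / 148,793,400 = 3.
Bit depth = 3 × 8 = 24 bits.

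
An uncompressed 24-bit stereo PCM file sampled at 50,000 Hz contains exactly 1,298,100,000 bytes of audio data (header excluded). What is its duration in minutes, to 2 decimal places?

72.12 minutes

Byte rate = 50,000 × 3 × 2 = 300,000 bytes/s.
Duration = 1,298,100,000 / 300,000 = 4,327 s.
4,327 s / 60 = 72.12 minutes.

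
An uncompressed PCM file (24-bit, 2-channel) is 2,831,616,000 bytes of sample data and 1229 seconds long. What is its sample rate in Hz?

Bytes = sample_rate × seconds × bytes_per_sample × channels.
sample_rate = 2,831,616,000 / (1,229 × 3 × 2) = 2,831,616,000 / 7,374 = 384,000 Hz.

384,000 Hz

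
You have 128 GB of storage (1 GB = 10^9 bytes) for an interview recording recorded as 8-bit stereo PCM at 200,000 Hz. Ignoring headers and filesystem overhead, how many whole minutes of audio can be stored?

5,333 minutes

Uncompressed byte rate = 200,000 × 1 × 2 = 400,000 bytes/s.
Capacity = 128 × 1,000,000,000 = 128,000,000,000 bytes.
128,000,000,000 / 400,000 ≈ 320000 s → 5,333 minutes.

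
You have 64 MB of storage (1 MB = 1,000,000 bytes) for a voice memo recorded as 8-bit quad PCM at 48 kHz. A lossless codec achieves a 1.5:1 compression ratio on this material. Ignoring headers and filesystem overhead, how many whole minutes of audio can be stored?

8 minutes

Uncompressed byte rate = 48,000 × 1 × 4 = 192,000 bytes/s.
After 1.5:1 compression, effective rate ≈ 128000 bytes/s.
Capacity = 64 × 1,000,000 = 64,000,000 bytes.
64,000,000 / effective rate ≈ 500 s → 8 minutes.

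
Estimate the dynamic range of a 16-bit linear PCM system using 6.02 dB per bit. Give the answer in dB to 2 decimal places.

16 × 6.02 = 96.32 dB.

96.32 dB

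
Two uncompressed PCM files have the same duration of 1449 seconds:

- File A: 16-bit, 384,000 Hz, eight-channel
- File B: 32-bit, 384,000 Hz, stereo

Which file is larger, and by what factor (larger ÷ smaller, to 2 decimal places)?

File A, by a factor of 2.00

File A: 384,000 × 2 × 8 = 6,144,000 bytes/s.
File B: 384,000 × 4 × 2 = 3,072,000 bytes/s.
File A is larger; ratio = 8,902,656,000 / 4,451,328,000 = 2.00.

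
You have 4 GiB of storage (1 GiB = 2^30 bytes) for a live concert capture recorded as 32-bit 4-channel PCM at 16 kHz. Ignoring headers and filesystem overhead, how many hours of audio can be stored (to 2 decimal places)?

Uncompressed byte rate = 16,000 × 4 × 4 = 256,000 bytes/s.
Capacity = 4 × 1,073,741,824 = 4,294,967,296 bytes.
4,294,967,296 / 256,000 ≈ 16777.22 s → 4.66 hours.

4.66 hours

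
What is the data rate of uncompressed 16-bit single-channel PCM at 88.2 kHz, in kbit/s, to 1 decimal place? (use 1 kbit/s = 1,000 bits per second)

1411.2 kbit/s

Bit rate = 88,200 × 16 × 1 = 1,411,200 bits/s.
= 1411.2 kbit/s.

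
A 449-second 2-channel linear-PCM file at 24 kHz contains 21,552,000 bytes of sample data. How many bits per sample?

Bytes per sample = 21,552,000 / (24,000 × 449 × 2) = 21,552,000 / 21,552,000 = 1.
Bit depth = 1 × 8 = 8 bits.

8 bits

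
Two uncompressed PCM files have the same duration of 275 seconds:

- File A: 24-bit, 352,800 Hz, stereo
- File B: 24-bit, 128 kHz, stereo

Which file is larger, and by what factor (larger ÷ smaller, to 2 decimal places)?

File A: 352,800 × 3 × 2 = 2,116,800 bytes/s.
File B: 128,000 × 3 × 2 = 768,000 bytes/s.
File A is larger; ratio = 582,120,000 / 211,200,000 = 2.76.

File A, by a factor of 2.76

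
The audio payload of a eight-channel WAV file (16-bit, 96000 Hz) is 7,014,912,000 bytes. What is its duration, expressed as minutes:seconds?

Byte rate = 96,000 × 2 × 8 = 1,536,000 bytes/s.
Duration = 7,014,912,000 / 1,536,000 = 4,567 s.
4,567 s = 76:07.

76:07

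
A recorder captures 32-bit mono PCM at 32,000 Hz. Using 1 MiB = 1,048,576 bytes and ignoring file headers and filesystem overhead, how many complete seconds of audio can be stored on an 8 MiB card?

Uncompressed byte rate = 32,000 × 4 × 1 = 128,000 bytes/s.
Capacity = 8 × 1,048,576 = 8,388,608 bytes.
8,388,608 / 128,000 ≈ 65.54 s → 65 seconds.

65 seconds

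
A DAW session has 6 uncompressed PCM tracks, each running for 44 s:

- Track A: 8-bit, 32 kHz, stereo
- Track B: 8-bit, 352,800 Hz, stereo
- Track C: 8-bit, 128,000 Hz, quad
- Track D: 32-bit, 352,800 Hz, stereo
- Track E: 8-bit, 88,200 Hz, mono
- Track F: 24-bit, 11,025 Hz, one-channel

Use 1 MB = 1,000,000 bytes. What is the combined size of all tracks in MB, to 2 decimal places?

Track A: 32,000 × 44 × 1 × 2 = 2,816,000 bytes.
Track B: 352,800 × 44 × 1 × 2 = 31,046,400 bytes.
Track C: 128,000 × 44 × 1 × 4 = 22,528,000 bytes.
Track D: 352,800 × 44 × 4 × 2 = 124,185,600 bytes.
Track E: 88,200 × 44 × 1 × 1 = 3,880,800 bytes.
Track F: 11,025 × 44 × 3 × 1 = 1,455,300 bytes.
Total = 185,912,100 bytes = 185.91 MB.

185.91 MB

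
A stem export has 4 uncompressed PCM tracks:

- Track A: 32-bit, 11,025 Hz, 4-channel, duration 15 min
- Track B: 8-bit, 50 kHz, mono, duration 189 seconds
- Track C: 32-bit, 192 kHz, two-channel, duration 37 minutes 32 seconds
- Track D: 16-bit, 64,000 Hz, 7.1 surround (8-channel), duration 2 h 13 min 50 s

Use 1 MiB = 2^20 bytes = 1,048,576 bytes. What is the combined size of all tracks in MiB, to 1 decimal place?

11301.0 MiB

Track A: 15 min = 900 s; 11,025 × 900 × 4 × 4 = 158,760,000 bytes.
Track B: 50,000 × 189 × 1 × 1 = 9,450,000 bytes.
Track C: 37 minutes 32 seconds = 2,252 s; 192,000 × 2,252 × 4 × 2 = 3,459,072,000 bytes.
Track D: 2 h 13 min 50 s = 8,030 s; 64,000 × 8,030 × 2 × 8 = 8,222,720,000 bytes.
Total = 11,850,002,000 bytes = 11301.0 MiB.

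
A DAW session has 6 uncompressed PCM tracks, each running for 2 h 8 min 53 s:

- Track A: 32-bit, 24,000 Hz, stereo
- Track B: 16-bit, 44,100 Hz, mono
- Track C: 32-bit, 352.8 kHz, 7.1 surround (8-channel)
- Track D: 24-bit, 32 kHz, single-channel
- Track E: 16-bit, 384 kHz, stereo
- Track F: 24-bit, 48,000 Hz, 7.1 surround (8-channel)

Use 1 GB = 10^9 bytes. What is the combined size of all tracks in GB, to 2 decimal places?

111.00 GB

2 h 8 min 53 s = 7,733 s.
Track A: 24,000 × 7,733 × 4 × 2 = 1,484,736,000 bytes.
Track B: 44,100 × 7,733 × 2 × 1 = 682,050,600 bytes.
Track C: 352,800 × 7,733 × 4 × 8 = 87,302,476,800 bytes.
Track D: 32,000 × 7,733 × 3 × 1 = 742,368,000 bytes.
Track E: 384,000 × 7,733 × 2 × 2 = 11,877,888,000 bytes.
Track F: 48,000 × 7,733 × 3 × 8 = 8,908,416,000 bytes.
Total = 110,997,935,400 bytes = 111.00 GB.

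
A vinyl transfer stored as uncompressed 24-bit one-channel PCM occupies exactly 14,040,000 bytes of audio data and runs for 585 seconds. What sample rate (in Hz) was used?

Bytes = sample_rate × seconds × bytes_per_sample × channels.
sample_rate = 14,040,000 / (585 × 3 × 1) = 14,040,000 / 1,755 = 8,000 Hz.

8,000 Hz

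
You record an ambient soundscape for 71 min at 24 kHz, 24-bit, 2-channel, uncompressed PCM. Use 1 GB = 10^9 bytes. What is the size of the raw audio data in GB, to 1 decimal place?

Duration = 71 min = 4,260 s.
Bytes = 24,000 samples/s × 4,260 s × 3 bytes/sample × 2 ch = 613,440,000 bytes.
613,440,000 / 1,000,000,000 = 0.6 GB.

0.6 GB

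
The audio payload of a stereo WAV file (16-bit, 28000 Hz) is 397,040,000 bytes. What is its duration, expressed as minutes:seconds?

Byte rate = 28,000 × 2 × 2 = 112,000 bytes/s.
Duration = 397,040,000 / 112,000 = 3,545 s.
3,545 s = 59:05.

59:05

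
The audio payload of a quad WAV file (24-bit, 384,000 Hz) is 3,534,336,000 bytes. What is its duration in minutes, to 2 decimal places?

Byte rate = 384,000 × 3 × 4 = 4,608,000 bytes/s.
Duration = 3,534,336,000 / 4,608,000 = 767 s.
767 s / 60 = 12.78 minutes.

12.78 minutes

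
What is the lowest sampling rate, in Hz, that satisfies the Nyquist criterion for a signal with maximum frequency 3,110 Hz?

Minimum sample rate = 2 × 3,110 Hz = 6,220 Hz.

6,220 Hz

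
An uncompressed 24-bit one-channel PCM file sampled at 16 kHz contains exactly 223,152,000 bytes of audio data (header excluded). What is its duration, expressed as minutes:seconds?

77:29

Byte rate = 16,000 × 3 × 1 = 48,000 bytes/s.
Duration = 223,152,000 / 48,000 = 4,649 s.
4,649 s = 77:29.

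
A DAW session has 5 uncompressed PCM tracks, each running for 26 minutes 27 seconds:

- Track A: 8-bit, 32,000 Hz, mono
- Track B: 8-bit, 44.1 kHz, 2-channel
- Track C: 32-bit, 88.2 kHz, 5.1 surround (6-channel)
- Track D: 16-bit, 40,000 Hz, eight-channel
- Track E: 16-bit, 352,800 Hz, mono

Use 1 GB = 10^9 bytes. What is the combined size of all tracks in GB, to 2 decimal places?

5.69 GB

26 minutes 27 seconds = 1,587 s.
Track A: 32,000 × 1,587 × 1 × 1 = 50,784,000 bytes.
Track B: 44,100 × 1,587 × 1 × 2 = 139,973,400 bytes.
Track C: 88,200 × 1,587 × 4 × 6 = 3,359,361,600 bytes.
Track D: 40,000 × 1,587 × 2 × 8 = 1,015,680,000 bytes.
Track E: 352,800 × 1,587 × 2 × 1 = 1,119,787,200 bytes.
Total = 5,685,586,200 bytes = 5.69 GB.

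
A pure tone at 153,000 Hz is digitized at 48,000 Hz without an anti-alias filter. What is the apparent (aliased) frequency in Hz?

9,000 Hz

Nyquist = 48,000/2 = 24,000 Hz; 153,000 Hz exceeds it.
Alias = |153,000 − 3×48,000| = |153,000 − 144,000| = 9,000 Hz.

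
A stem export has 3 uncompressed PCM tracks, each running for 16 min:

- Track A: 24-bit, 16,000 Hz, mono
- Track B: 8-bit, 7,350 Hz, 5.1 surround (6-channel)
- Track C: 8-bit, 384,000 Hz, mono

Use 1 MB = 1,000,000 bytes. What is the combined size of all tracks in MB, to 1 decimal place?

457.1 MB

16 min = 960 s.
Track A: 16,000 × 960 × 3 × 1 = 46,080,000 bytes.
Track B: 7,350 × 960 × 1 × 6 = 42,336,000 bytes.
Track C: 384,000 × 960 × 1 × 1 = 368,640,000 bytes.
Total = 457,056,000 bytes = 457.1 MB.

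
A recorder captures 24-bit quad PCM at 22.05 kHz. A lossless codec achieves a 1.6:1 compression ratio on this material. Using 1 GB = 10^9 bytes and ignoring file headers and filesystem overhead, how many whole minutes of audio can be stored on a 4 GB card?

403 minutes

Uncompressed byte rate = 22,050 × 3 × 4 = 264,600 bytes/s.
After 1.6:1 compression, effective rate ≈ 165375 bytes/s.
Capacity = 4 × 1,000,000,000 = 4,000,000,000 bytes.
4,000,000,000 / effective rate ≈ 24187.45 s → 403 minutes.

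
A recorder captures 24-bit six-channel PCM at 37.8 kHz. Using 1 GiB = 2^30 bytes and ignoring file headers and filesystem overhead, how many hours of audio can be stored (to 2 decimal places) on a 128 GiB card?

Uncompressed byte rate = 37,800 × 3 × 6 = 680,400 bytes/s.
Capacity = 128 × 1,073,741,824 = 137,438,953,472 bytes.
137,438,953,472 / 680,400 ≈ 201997.29 s → 56.11 hours.

56.11 hours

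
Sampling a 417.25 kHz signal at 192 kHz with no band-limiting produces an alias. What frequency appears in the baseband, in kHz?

33.25 kHz

Nyquist = 192,000/2 = 96,000 Hz; 417,250 Hz exceeds it.
Alias = |417,250 − 2×192,000| = |417,250 − 384,000| = 33,250 Hz = 33.25 kHz.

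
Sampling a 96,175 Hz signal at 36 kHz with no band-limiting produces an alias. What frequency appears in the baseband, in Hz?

11,825 Hz

Nyquist = 36,000/2 = 18,000 Hz; 96,175 Hz exceeds it.
Alias = |96,175 − 3×36,000| = |96,175 − 108,000| = 11,825 Hz.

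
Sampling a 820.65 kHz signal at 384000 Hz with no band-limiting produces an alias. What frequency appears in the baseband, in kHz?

Nyquist = 384,000/2 = 192,000 Hz; 820,650 Hz exceeds it.
Alias = |820,650 − 2×384,000| = |820,650 − 768,000| = 52,650 Hz = 52.65 kHz.

52.65 kHz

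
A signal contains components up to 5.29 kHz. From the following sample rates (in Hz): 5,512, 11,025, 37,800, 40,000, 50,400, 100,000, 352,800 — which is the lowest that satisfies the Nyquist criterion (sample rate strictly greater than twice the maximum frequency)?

Need sample rate > 2 × 5,290 = 10,580 Hz.
Lowest listed rate above 10,580 Hz is 11,025 Hz.

11,025 Hz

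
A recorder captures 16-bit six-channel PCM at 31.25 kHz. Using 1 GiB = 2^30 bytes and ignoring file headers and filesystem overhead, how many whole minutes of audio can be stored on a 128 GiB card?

Uncompressed byte rate = 31,250 × 2 × 6 = 375,000 bytes/s.
Capacity = 128 × 1,073,741,824 = 137,438,953,472 bytes.
137,438,953,472 / 375,000 ≈ 366503.88 s → 6,108 minutes.

6,108 minutes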